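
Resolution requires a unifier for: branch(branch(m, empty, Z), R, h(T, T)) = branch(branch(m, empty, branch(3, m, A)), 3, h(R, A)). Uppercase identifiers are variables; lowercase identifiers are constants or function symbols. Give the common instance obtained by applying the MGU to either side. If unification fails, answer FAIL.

branch(branch(m, empty, branch(3, m, 3)), 3, h(3, 3))

Decompose branch/3: branch(m, empty, Z) = branch(m, empty, branch(3, m, A)),  R = 3,  h(T, T) = h(R, A).
Decompose branch/3: m = m,  empty = empty,  Z = branch(3, m, A).
Delete trivial equation m = m.
Delete trivial equation empty = empty.
Bind Z := branch(3, m, A); no other remaining equation mentions Z.
Bind R := 3; substituting into the remaining equation gives: h(T, T) = h(3, A).
Decompose h/2: T = 3,  T = A.
Bind T := 3; substituting into the remaining equation gives: 3 = A.
Bind A := 3. Substituting into the earlier binding gives Z := branch(3, m, 3).
Applying the MGU to either side gives branch(branch(m, empty, branch(3, m, 3)), 3, h(3, 3)).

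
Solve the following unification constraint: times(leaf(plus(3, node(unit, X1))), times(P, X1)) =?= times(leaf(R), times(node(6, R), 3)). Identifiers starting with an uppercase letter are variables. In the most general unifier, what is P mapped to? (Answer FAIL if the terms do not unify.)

Decompose times/2: leaf(plus(3, node(unit, X1))) =?= leaf(R),  times(P, X1) =?= times(node(6, R), 3).
Decompose leaf/1: plus(3, node(unit, X1)) =?= R.
Bind R := plus(3, node(unit, X1)); substituting into the remaining equation gives: times(P, X1) =?= times(node(6, plus(3, node(unit, X1))), 3).
Decompose times/2: P =?= node(6, plus(3, node(unit, X1))),  X1 =?= 3.
Bind P := node(6, plus(3, node(unit, X1))); no other remaining equation mentions P.
Bind X1 := 3. Substituting into the earlier bindings gives R := plus(3, node(unit, 3)), P := node(6, plus(3, node(unit, 3))).
MGU = { R -> plus(3, node(unit, 3)), P -> node(6, plus(3, node(unit, 3))), X1 -> 3 }, so P -> node(6, plus(3, node(unit, 3))).

node(6, plus(3, node(unit, 3)))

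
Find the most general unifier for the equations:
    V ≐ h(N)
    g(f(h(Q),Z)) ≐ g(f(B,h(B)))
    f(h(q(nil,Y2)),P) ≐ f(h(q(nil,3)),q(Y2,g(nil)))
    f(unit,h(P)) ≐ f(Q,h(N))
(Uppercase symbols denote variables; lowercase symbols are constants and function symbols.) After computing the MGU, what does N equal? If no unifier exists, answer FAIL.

Bind V := h(N); no other remaining equation mentions V.
Decompose g/1: f(h(Q),Z) ≐ f(B,h(B)).
Decompose f/2: h(Q) ≐ B,  Z ≐ h(B).
Bind B := h(Q); substituting into the one remaining equation that mentions B gives: Z ≐ h(h(Q)).
Bind Z := h(h(Q)); no other remaining equation mentions Z.
Decompose f/2: h(q(nil,Y2)) ≐ h(q(nil,3)),  P ≐ q(Y2,g(nil)).
Decompose h/1: q(nil,Y2) ≐ q(nil,3).
Decompose q/2: nil ≐ nil,  Y2 ≐ 3.
Delete trivial equation nil ≐ nil.
Bind Y2 := 3; substituting into the one remaining equation that mentions Y2 gives: P ≐ q(3,g(nil)).
Bind P := q(3,g(nil)); substituting into the remaining equation gives: f(unit,h(q(3,g(nil)))) ≐ f(Q,h(N)).
Decompose f/2: unit ≐ Q,  h(q(3,g(nil))) ≐ h(N).
Bind Q := unit; no other remaining equation mentions Q. Substituting into the earlier bindings gives B := h(unit), Z := h(h(unit)).
Decompose h/1: q(3,g(nil)) ≐ N.
Bind N := q(3,g(nil)). Substituting into the earlier binding gives V := h(q(3,g(nil))).
MGU = { V -> h(q(3,g(nil))), B -> h(unit), Z -> h(h(unit)), Y2 -> 3, P -> q(3,g(nil)), Q -> unit, N -> q(3,g(nil)) }, so N -> q(3,g(nil)).

q(3,g(nil))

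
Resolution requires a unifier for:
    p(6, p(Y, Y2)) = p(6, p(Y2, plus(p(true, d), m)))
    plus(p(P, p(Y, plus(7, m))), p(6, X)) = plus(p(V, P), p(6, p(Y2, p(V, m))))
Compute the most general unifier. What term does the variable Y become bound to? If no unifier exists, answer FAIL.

Decompose p/2: 6 = 6,  p(Y, Y2) = p(Y2, plus(p(true, d), m)).
Delete trivial equation 6 = 6.
Decompose p/2: Y = Y2,  Y2 = plus(p(true, d), m).
Bind Y := Y2; substituting into the one remaining equation that mentions Y gives: plus(p(P, p(Y2, plus(7, m))), p(6, X)) = plus(p(V, P), p(6, p(Y2, p(V, m)))).
Bind Y2 := plus(p(true, d), m); substituting into the remaining equation gives: plus(p(P, p(plus(p(true, d), m), plus(7, m))), p(6, X)) = plus(p(V, P), p(6, p(plus(p(true, d), m), p(V, m)))). Substituting into the earlier binding gives Y := plus(p(true, d), m).
Decompose plus/2: p(P, p(plus(p(true, d), m), plus(7, m))) = p(V, P),  p(6, X) = p(6, p(plus(p(true, d), m), p(V, m))).
Decompose p/2: P = V,  p(plus(p(true, d), m), plus(7, m)) = P.
Bind P := V; substituting into the one remaining equation that mentions P gives: p(plus(p(true, d), m), plus(7, m)) = V.
Bind V := p(plus(p(true, d), m), plus(7, m)); substituting into the remaining equation gives: p(6, X) = p(6, p(plus(p(true, d), m), p(p(plus(p(true, d), m), plus(7, m)), m))). Substituting into the earlier binding gives P := p(plus(p(true, d), m), plus(7, m)).
Decompose p/2: 6 = 6,  X = p(plus(p(true, d), m), p(p(plus(p(true, d), m), plus(7, m)), m)).
Delete trivial equation 6 = 6.
Bind X := p(plus(p(true, d), m), p(p(plus(p(true, d), m), plus(7, m)), m)).
MGU = { Y := plus(p(true, d), m), Y2 := plus(p(true, d), m), P := p(plus(p(true, d), m), plus(7, m)), V := p(plus(p(true, d), m), plus(7, m)), X := p(plus(p(true, d), m), p(p(plus(p(true, d), m), plus(7, m)), m)) }, so Y := plus(p(true, d), m).

plus(p(true, d), m)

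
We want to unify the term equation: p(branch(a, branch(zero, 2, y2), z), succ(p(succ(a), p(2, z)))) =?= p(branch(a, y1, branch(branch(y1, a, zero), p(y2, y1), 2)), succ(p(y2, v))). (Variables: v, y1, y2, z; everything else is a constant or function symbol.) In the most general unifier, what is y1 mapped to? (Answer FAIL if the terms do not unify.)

Decompose p/2: branch(a, branch(zero, 2, y2), z) =?= branch(a, y1, branch(branch(y1, a, zero), p(y2, y1), 2)),  succ(p(succ(a), p(2, z))) =?= succ(p(y2, v)).
Decompose branch/3: a =?= a,  branch(zero, 2, y2) =?= y1,  z =?= branch(branch(y1, a, zero), p(y2, y1), 2).
Delete trivial equation a =?= a.
Bind y1 := branch(zero, 2, y2); substituting into the one remaining equation that mentions y1 gives: z =?= branch(branch(branch(zero, 2, y2), a, zero), p(y2, branch(zero, 2, y2)), 2).
Bind z := branch(branch(branch(zero, 2, y2), a, zero), p(y2, branch(zero, 2, y2)), 2); substituting into the remaining equation gives: succ(p(succ(a), p(2, branch(branch(branch(zero, 2, y2), a, zero), p(y2, branch(zero, 2, y2)), 2)))) =?= succ(p(y2, v)).
Decompose succ/1: p(succ(a), p(2, branch(branch(branch(zero, 2, y2), a, zero), p(y2, branch(zero, 2, y2)), 2))) =?= p(y2, v).
Decompose p/2: succ(a) =?= y2,  p(2, branch(branch(branch(zero, 2, y2), a, zero), p(y2, branch(zero, 2, y2)), 2)) =?= v.
Bind y2 := succ(a); substituting into the remaining equation gives: p(2, branch(branch(branch(zero, 2, succ(a)), a, zero), p(succ(a), branch(zero, 2, succ(a))), 2)) =?= v. Substituting into the earlier bindings gives y1 := branch(zero, 2, succ(a)), z := branch(branch(branch(zero, 2, succ(a)), a, zero), p(succ(a), branch(zero, 2, succ(a))), 2).
Bind v := p(2, branch(branch(branch(zero, 2, succ(a)), a, zero), p(succ(a), branch(zero, 2, succ(a))), 2)).
MGU = { y1 -> branch(zero, 2, succ(a)), z -> branch(branch(branch(zero, 2, succ(a)), a, zero), p(succ(a), branch(zero, 2, succ(a))), 2), y2 -> succ(a), v -> p(2, branch(branch(branch(zero, 2, succ(a)), a, zero), p(succ(a), branch(zero, 2, succ(a))), 2)) }, so y1 -> branch(zero, 2, succ(a)).

branch(zero, 2, succ(a))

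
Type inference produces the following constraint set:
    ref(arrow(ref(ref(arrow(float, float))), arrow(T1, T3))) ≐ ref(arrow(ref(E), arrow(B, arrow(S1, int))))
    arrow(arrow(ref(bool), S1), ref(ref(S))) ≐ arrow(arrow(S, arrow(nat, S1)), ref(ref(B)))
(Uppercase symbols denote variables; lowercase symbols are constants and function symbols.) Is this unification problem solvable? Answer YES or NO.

NO

Decompose ref/1: arrow(ref(ref(arrow(float, float))), arrow(T1, T3)) ≐ arrow(ref(E), arrow(B, arrow(S1, int))).
Decompose arrow/2: ref(ref(arrow(float, float))) ≐ ref(E),  arrow(T1, T3) ≐ arrow(B, arrow(S1, int)).
Decompose ref/1: ref(arrow(float, float)) ≐ E.
Bind E := ref(arrow(float, float)); no other remaining equation mentions E.
Decompose arrow/2: T1 ≐ B,  T3 ≐ arrow(S1, int).
Bind T1 := B; no other remaining equation mentions T1.
Bind T3 := arrow(S1, int); no other remaining equation mentions T3.
Decompose arrow/2: arrow(ref(bool), S1) ≐ arrow(S, arrow(nat, S1)),  ref(ref(S)) ≐ ref(ref(B)).
Decompose arrow/2: ref(bool) ≐ S,  S1 ≐ arrow(nat, S1).
Bind S := ref(bool); substituting into the one remaining equation that mentions S gives: ref(ref(ref(bool))) ≐ ref(ref(B)).
Occurs check fails: S1 occurs in arrow(nat, S1); the equation S1 ≐ arrow(nat, S1) has no finite solution.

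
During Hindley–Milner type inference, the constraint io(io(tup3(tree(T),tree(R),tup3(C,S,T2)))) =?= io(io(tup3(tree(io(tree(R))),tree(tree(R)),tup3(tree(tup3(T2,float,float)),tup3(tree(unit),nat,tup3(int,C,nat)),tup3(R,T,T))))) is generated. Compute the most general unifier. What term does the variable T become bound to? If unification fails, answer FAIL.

Decompose io/1: io(tup3(tree(T),tree(R),tup3(C,S,T2))) =?= io(tup3(tree(io(tree(R))),tree(tree(R)),tup3(tree(tup3(T2,float,float)),tup3(tree(unit),nat,tup3(int,C,nat)),tup3(R,T,T)))).
Decompose io/1: tup3(tree(T),tree(R),tup3(C,S,T2)) =?= tup3(tree(io(tree(R))),tree(tree(R)),tup3(tree(tup3(T2,float,float)),tup3(tree(unit),nat,tup3(int,C,nat)),tup3(R,T,T))).
Decompose tup3/3: tree(T) =?= tree(io(tree(R))),  tree(R) =?= tree(tree(R)),  tup3(C,S,T2) =?= tup3(tree(tup3(T2,float,float)),tup3(tree(unit),nat,tup3(int,C,nat)),tup3(R,T,T)).
Decompose tree/1: T =?= io(tree(R)).
Bind T := io(tree(R)); substituting into the one remaining equation that mentions T gives: tup3(C,S,T2) =?= tup3(tree(tup3(T2,float,float)),tup3(tree(unit),nat,tup3(int,C,nat)),tup3(R,io(tree(R)),io(tree(R)))).
Decompose tree/1: R =?= tree(R).
Occurs check fails: R occurs in tree(R); the equation R =?= tree(R) has no finite solution.

FAIL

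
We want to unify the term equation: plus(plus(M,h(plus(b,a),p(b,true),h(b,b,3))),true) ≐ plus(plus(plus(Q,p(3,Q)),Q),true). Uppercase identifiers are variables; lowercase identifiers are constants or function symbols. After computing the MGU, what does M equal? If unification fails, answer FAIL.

Decompose plus/2: plus(M,h(plus(b,a),p(b,true),h(b,b,3))) ≐ plus(plus(Q,p(3,Q)),Q),  true ≐ true.
Decompose plus/2: M ≐ plus(Q,p(3,Q)),  h(plus(b,a),p(b,true),h(b,b,3)) ≐ Q.
Bind M := plus(Q,p(3,Q)); no other remaining equation mentions M.
Bind Q := h(plus(b,a),p(b,true),h(b,b,3)); no other remaining equation mentions Q. Substituting into the earlier binding gives M := plus(h(plus(b,a),p(b,true),h(b,b,3)),p(3,h(plus(b,a),p(b,true),h(b,b,3)))).
Delete trivial equation true ≐ true.
MGU = { M := plus(h(plus(b,a),p(b,true),h(b,b,3)),p(3,h(plus(b,a),p(b,true),h(b,b,3)))), Q := h(plus(b,a),p(b,true),h(b,b,3)) }, so M := plus(h(plus(b,a),p(b,true),h(b,b,3)),p(3,h(plus(b,a),p(b,true),h(b,b,3)))).

plus(h(plus(b,a),p(b,true),h(b,b,3)),p(3,h(plus(b,a),p(b,true),h(b,b,3))))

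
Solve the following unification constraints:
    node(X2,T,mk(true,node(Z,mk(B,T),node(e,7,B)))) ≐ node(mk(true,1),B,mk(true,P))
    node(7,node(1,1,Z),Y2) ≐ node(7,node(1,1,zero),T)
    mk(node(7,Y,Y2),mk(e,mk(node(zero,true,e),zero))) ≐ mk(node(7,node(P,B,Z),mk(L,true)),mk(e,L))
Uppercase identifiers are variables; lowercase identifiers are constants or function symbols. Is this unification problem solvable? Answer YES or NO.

YES

Decompose node/3: X2 ≐ mk(true,1),  T ≐ B,  mk(true,node(Z,mk(B,T),node(e,7,B))) ≐ mk(true,P).
Bind X2 := mk(true,1); no other remaining equation mentions X2.
Bind T := B; substituting into the 2 remaining equations that mention T gives: mk(true,node(Z,mk(B,B),node(e,7,B))) ≐ mk(true,P),  node(7,node(1,1,Z),Y2) ≐ node(7,node(1,1,zero),B).
Decompose mk/2: true ≐ true,  node(Z,mk(B,B),node(e,7,B)) ≐ P.
Delete trivial equation true ≐ true.
Bind P := node(Z,mk(B,B),node(e,7,B)); substituting into the one remaining equation that mentions P gives: mk(node(7,Y,Y2),mk(e,mk(node(zero,true,e),zero))) ≐ mk(node(7,node(node(Z,mk(B,B),node(e,7,B)),B,Z),mk(L,true)),mk(e,L)).
Decompose node/3: 7 ≐ 7,  node(1,1,Z) ≐ node(1,1,zero),  Y2 ≐ B.
Delete trivial equation 7 ≐ 7.
Decompose node/3: 1 ≐ 1,  1 ≐ 1,  Z ≐ zero.
Delete trivial equation 1 ≐ 1.
Delete trivial equation 1 ≐ 1.
Bind Z := zero; substituting into the one remaining equation that mentions Z gives: mk(node(7,Y,Y2),mk(e,mk(node(zero,true,e),zero))) ≐ mk(node(7,node(node(zero,mk(B,B),node(e,7,B)),B,zero),mk(L,true)),mk(e,L)). Substituting into the earlier binding gives P := node(zero,mk(B,B),node(e,7,B)).
Bind Y2 := B; substituting into the remaining equation gives: mk(node(7,Y,B),mk(e,mk(node(zero,true,e),zero))) ≐ mk(node(7,node(node(zero,mk(B,B),node(e,7,B)),B,zero),mk(L,true)),mk(e,L)).
Decompose mk/2: node(7,Y,B) ≐ node(7,node(node(zero,mk(B,B),node(e,7,B)),B,zero),mk(L,true)),  mk(e,mk(node(zero,true,e),zero)) ≐ mk(e,L).
Decompose node/3: 7 ≐ 7,  Y ≐ node(node(zero,mk(B,B),node(e,7,B)),B,zero),  B ≐ mk(L,true).
Delete trivial equation 7 ≐ 7.
Bind Y := node(node(zero,mk(B,B),node(e,7,B)),B,zero); no other remaining equation mentions Y.
Bind B := mk(L,true); no other remaining equation mentions B. Substituting into the earlier bindings gives T := mk(L,true), P := node(zero,mk(mk(L,true),mk(L,true)),node(e,7,mk(L,true))), Y2 := mk(L,true), Y := node(node(zero,mk(mk(L,true),mk(L,true)),node(e,7,mk(L,true))),mk(L,true),zero).
Decompose mk/2: e ≐ e,  mk(node(zero,true,e),zero) ≐ L.
Delete trivial equation e ≐ e.
Bind L := mk(node(zero,true,e),zero). Substituting into the earlier bindings gives T := mk(mk(node(zero,true,e),zero),true), P := node(zero,mk(mk(mk(node(zero,true,e),zero),true),mk(mk(node(zero,true,e),zero),true)),node(e,7,mk(mk(node(zero,true,e),zero),true))), Y2 := mk(mk(node(zero,true,e),zero),true), Y := node(node(zero,mk(mk(mk(node(zero,true,e),zero),true),mk(mk(node(zero,true,e),zero),true)),node(e,7,mk(mk(node(zero,true,e),zero),true))),mk(mk(node(zero,true,e),zero),true),zero), B := mk(mk(node(zero,true,e),zero),true).
No equations remain and no clash or occurs-check failure arose, so a unifier exists.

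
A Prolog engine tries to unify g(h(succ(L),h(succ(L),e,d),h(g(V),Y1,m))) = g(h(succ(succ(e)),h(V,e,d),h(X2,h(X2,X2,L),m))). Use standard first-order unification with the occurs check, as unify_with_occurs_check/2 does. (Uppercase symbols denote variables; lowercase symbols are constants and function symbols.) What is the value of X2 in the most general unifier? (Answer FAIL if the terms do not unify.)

g(succ(succ(e)))

Decompose g/1: h(succ(L),h(succ(L),e,d),h(g(V),Y1,m)) = h(succ(succ(e)),h(V,e,d),h(X2,h(X2,X2,L),m)).
Decompose h/3: succ(L) = succ(succ(e)),  h(succ(L),e,d) = h(V,e,d),  h(g(V),Y1,m) = h(X2,h(X2,X2,L),m).
Decompose succ/1: L = succ(e).
Bind L := succ(e); substituting into the remaining equations gives: h(succ(succ(e)),e,d) = h(V,e,d),  h(g(V),Y1,m) = h(X2,h(X2,X2,succ(e)),m).
Decompose h/3: succ(succ(e)) = V,  e = e,  d = d.
Bind V := succ(succ(e)); substituting into the one remaining equation that mentions V gives: h(g(succ(succ(e))),Y1,m) = h(X2,h(X2,X2,succ(e)),m).
Delete trivial equation e = e.
Delete trivial equation d = d.
Decompose h/3: g(succ(succ(e))) = X2,  Y1 = h(X2,X2,succ(e)),  m = m.
Bind X2 := g(succ(succ(e))); substituting into the one remaining equation that mentions X2 gives: Y1 = h(g(succ(succ(e))),g(succ(succ(e))),succ(e)).
Bind Y1 := h(g(succ(succ(e))),g(succ(succ(e))),succ(e)); no other remaining equation mentions Y1.
Delete trivial equation m = m.
MGU = { L -> succ(e), V -> succ(succ(e)), X2 -> g(succ(succ(e))), Y1 -> h(g(succ(succ(e))),g(succ(succ(e))),succ(e)) }, so X2 -> g(succ(succ(e))).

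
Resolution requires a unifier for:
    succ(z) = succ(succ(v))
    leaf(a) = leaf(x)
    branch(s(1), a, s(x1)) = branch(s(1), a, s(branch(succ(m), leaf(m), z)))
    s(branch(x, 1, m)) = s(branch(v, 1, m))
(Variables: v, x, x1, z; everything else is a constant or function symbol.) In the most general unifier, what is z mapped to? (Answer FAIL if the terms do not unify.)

succ(a)

Decompose succ/1: z = succ(v).
Bind z := succ(v); substituting into the one remaining equation that mentions z gives: branch(s(1), a, s(x1)) = branch(s(1), a, s(branch(succ(m), leaf(m), succ(v)))).
Decompose leaf/1: a = x.
Bind x := a; substituting into the one remaining equation that mentions x gives: s(branch(a, 1, m)) = s(branch(v, 1, m)).
Decompose branch/3: s(1) = s(1),  a = a,  s(x1) = s(branch(succ(m), leaf(m), succ(v))).
Delete trivial equation s(1) = s(1).
Delete trivial equation a = a.
Decompose s/1: x1 = branch(succ(m), leaf(m), succ(v)).
Bind x1 := branch(succ(m), leaf(m), succ(v)); no other remaining equation mentions x1.
Decompose s/1: branch(a, 1, m) = branch(v, 1, m).
Decompose branch/3: a = v,  1 = 1,  m = m.
Bind v := a; no other remaining equation mentions v. Substituting into the earlier bindings gives z := succ(a), x1 := branch(succ(m), leaf(m), succ(a)).
Delete trivial equation 1 = 1.
Delete trivial equation m = m.
MGU = { z -> succ(a), x -> a, x1 -> branch(succ(m), leaf(m), succ(a)), v -> a }, so z -> succ(a).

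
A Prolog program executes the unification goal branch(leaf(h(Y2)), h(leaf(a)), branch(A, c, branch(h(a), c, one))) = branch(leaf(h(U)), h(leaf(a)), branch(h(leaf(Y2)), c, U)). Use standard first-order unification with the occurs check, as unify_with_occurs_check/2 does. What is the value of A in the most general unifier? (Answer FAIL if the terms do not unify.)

h(leaf(branch(h(a), c, one)))

Decompose branch/3: leaf(h(Y2)) = leaf(h(U)),  h(leaf(a)) = h(leaf(a)),  branch(A, c, branch(h(a), c, one)) = branch(h(leaf(Y2)), c, U).
Decompose leaf/1: h(Y2) = h(U).
Decompose h/1: Y2 = U.
Bind Y2 := U; substituting into the one remaining equation that mentions Y2 gives: branch(A, c, branch(h(a), c, one)) = branch(h(leaf(U)), c, U).
Delete trivial equation h(leaf(a)) = h(leaf(a)).
Decompose branch/3: A = h(leaf(U)),  c = c,  branch(h(a), c, one) = U.
Bind A := h(leaf(U)); no other remaining equation mentions A.
Delete trivial equation c = c.
Bind U := branch(h(a), c, one). Substituting into the earlier bindings gives Y2 := branch(h(a), c, one), A := h(leaf(branch(h(a), c, one))).
MGU = { Y2 ↦ branch(h(a), c, one), A ↦ h(leaf(branch(h(a), c, one))), U ↦ branch(h(a), c, one) }, so A ↦ h(leaf(branch(h(a), c, one))).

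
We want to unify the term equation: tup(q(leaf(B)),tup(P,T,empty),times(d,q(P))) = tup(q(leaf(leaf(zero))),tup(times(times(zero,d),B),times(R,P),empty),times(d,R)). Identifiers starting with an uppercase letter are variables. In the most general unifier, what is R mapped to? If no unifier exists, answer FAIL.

q(times(times(zero,d),leaf(zero)))

Decompose tup/3: q(leaf(B)) = q(leaf(leaf(zero))),  tup(P,T,empty) = tup(times(times(zero,d),B),times(R,P),empty),  times(d,q(P)) = times(d,R).
Decompose q/1: leaf(B) = leaf(leaf(zero)).
Decompose leaf/1: B = leaf(zero).
Bind B := leaf(zero); substituting into the one remaining equation that mentions B gives: tup(P,T,empty) = tup(times(times(zero,d),leaf(zero)),times(R,P),empty).
Decompose tup/3: P = times(times(zero,d),leaf(zero)),  T = times(R,P),  empty = empty.
Bind P := times(times(zero,d),leaf(zero)); substituting into the 2 remaining equations that mention P gives: T = times(R,times(times(zero,d),leaf(zero))),  times(d,q(times(times(zero,d),leaf(zero)))) = times(d,R).
Bind T := times(R,times(times(zero,d),leaf(zero))); no other remaining equation mentions T.
Delete trivial equation empty = empty.
Decompose times/2: d = d,  q(times(times(zero,d),leaf(zero))) = R.
Delete trivial equation d = d.
Bind R := q(times(times(zero,d),leaf(zero))). Substituting into the earlier binding gives T := times(q(times(times(zero,d),leaf(zero))),times(times(zero,d),leaf(zero))).
MGU = { B -> leaf(zero), P -> times(times(zero,d),leaf(zero)), T -> times(q(times(times(zero,d),leaf(zero))),times(times(zero,d),leaf(zero))), R -> q(times(times(zero,d),leaf(zero))) }, so R -> q(times(times(zero,d),leaf(zero))).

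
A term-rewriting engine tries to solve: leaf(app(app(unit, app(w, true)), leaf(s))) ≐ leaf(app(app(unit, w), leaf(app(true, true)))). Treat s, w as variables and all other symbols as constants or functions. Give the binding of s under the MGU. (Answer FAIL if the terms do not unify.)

FAIL

Decompose leaf/1: app(app(unit, app(w, true)), leaf(s)) ≐ app(app(unit, w), leaf(app(true, true))).
Decompose app/2: app(unit, app(w, true)) ≐ app(unit, w),  leaf(s) ≐ leaf(app(true, true)).
Decompose app/2: unit ≐ unit,  app(w, true) ≐ w.
Delete trivial equation unit ≐ unit.
Occurs check fails: w occurs in app(w, true); the equation w ≐ app(w, true) has no finite solution.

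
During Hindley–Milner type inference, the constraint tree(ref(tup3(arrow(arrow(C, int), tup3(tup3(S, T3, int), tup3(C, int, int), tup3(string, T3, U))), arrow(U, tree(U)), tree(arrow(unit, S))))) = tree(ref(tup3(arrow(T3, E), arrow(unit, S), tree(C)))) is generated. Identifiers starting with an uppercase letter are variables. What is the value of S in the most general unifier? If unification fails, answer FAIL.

tree(unit)

Decompose tree/1: ref(tup3(arrow(arrow(C, int), tup3(tup3(S, T3, int), tup3(C, int, int), tup3(string, T3, U))), arrow(U, tree(U)), tree(arrow(unit, S)))) = ref(tup3(arrow(T3, E), arrow(unit, S), tree(C))).
Decompose ref/1: tup3(arrow(arrow(C, int), tup3(tup3(S, T3, int), tup3(C, int, int), tup3(string, T3, U))), arrow(U, tree(U)), tree(arrow(unit, S))) = tup3(arrow(T3, E), arrow(unit, S), tree(C)).
Decompose tup3/3: arrow(arrow(C, int), tup3(tup3(S, T3, int), tup3(C, int, int), tup3(string, T3, U))) = arrow(T3, E),  arrow(U, tree(U)) = arrow(unit, S),  tree(arrow(unit, S)) = tree(C).
Decompose arrow/2: arrow(C, int) = T3,  tup3(tup3(S, T3, int), tup3(C, int, int), tup3(string, T3, U)) = E.
Bind T3 := arrow(C, int); substituting into the one remaining equation that mentions T3 gives: tup3(tup3(S, arrow(C, int), int), tup3(C, int, int), tup3(string, arrow(C, int), U)) = E.
Bind E := tup3(tup3(S, arrow(C, int), int), tup3(C, int, int), tup3(string, arrow(C, int), U)); no other remaining equation mentions E.
Decompose arrow/2: U = unit,  tree(U) = S.
Bind U := unit; substituting into the one remaining equation that mentions U gives: tree(unit) = S. Substituting into the earlier binding gives E := tup3(tup3(S, arrow(C, int), int), tup3(C, int, int), tup3(string, arrow(C, int), unit)).
Bind S := tree(unit); substituting into the remaining equation gives: tree(arrow(unit, tree(unit))) = tree(C). Substituting into the earlier binding gives E := tup3(tup3(tree(unit), arrow(C, int), int), tup3(C, int, int), tup3(string, arrow(C, int), unit)).
Decompose tree/1: arrow(unit, tree(unit)) = C.
Bind C := arrow(unit, tree(unit)). Substituting into the earlier bindings gives T3 := arrow(arrow(unit, tree(unit)), int), E := tup3(tup3(tree(unit), arrow(arrow(unit, tree(unit)), int), int), tup3(arrow(unit, tree(unit)), int, int), tup3(string, arrow(arrow(unit, tree(unit)), int), unit)).
MGU = { T3 -> arrow(arrow(unit, tree(unit)), int), E -> tup3(tup3(tree(unit), arrow(arrow(unit, tree(unit)), int), int), tup3(arrow(unit, tree(unit)), int, int), tup3(string, arrow(arrow(unit, tree(unit)), int), unit)), U -> unit, S -> tree(unit), C -> arrow(unit, tree(unit)) }, so S -> tree(unit).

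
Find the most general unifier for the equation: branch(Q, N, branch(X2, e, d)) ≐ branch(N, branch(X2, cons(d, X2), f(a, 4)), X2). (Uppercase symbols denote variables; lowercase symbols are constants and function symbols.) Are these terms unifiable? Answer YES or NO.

Decompose branch/3: Q ≐ N,  N ≐ branch(X2, cons(d, X2), f(a, 4)),  branch(X2, e, d) ≐ X2.
Bind Q := N; no other remaining equation mentions Q.
Bind N := branch(X2, cons(d, X2), f(a, 4)); no other remaining equation mentions N. Substituting into the earlier binding gives Q := branch(X2, cons(d, X2), f(a, 4)).
Occurs check fails: X2 occurs in branch(X2, e, d); the equation X2 ≐ branch(X2, e, d) has no finite solution.

NO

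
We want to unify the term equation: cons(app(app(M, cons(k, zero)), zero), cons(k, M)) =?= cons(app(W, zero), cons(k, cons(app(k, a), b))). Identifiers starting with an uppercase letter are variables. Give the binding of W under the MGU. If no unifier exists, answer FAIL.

app(cons(app(k, a), b), cons(k, zero))

Decompose cons/2: app(app(M, cons(k, zero)), zero) =?= app(W, zero),  cons(k, M) =?= cons(k, cons(app(k, a), b)).
Decompose app/2: app(M, cons(k, zero)) =?= W,  zero =?= zero.
Bind W := app(M, cons(k, zero)); no other remaining equation mentions W.
Delete trivial equation zero =?= zero.
Decompose cons/2: k =?= k,  M =?= cons(app(k, a), b).
Delete trivial equation k =?= k.
Bind M := cons(app(k, a), b). Substituting into the earlier binding gives W := app(cons(app(k, a), b), cons(k, zero)).
MGU = { W -> app(cons(app(k, a), b), cons(k, zero)), M -> cons(app(k, a), b) }, so W -> app(cons(app(k, a), b), cons(k, zero)).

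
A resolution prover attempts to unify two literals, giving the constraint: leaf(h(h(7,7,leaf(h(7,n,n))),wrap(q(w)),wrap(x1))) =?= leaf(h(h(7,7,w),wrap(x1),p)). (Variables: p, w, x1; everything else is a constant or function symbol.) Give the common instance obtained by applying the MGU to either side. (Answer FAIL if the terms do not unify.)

leaf(h(h(7,7,leaf(h(7,n,n))),wrap(q(leaf(h(7,n,n)))),wrap(q(leaf(h(7,n,n))))))

Decompose leaf/1: h(h(7,7,leaf(h(7,n,n))),wrap(q(w)),wrap(x1)) =?= h(h(7,7,w),wrap(x1),p).
Decompose h/3: h(7,7,leaf(h(7,n,n))) =?= h(7,7,w),  wrap(q(w)) =?= wrap(x1),  wrap(x1) =?= p.
Decompose h/3: 7 =?= 7,  7 =?= 7,  leaf(h(7,n,n)) =?= w.
Delete trivial equation 7 =?= 7.
Delete trivial equation 7 =?= 7.
Bind w := leaf(h(7,n,n)); substituting into the one remaining equation that mentions w gives: wrap(q(leaf(h(7,n,n)))) =?= wrap(x1).
Decompose wrap/1: q(leaf(h(7,n,n))) =?= x1.
Bind x1 := q(leaf(h(7,n,n))); substituting into the remaining equation gives: wrap(q(leaf(h(7,n,n)))) =?= p.
Bind p := wrap(q(leaf(h(7,n,n)))).
Applying the MGU to either side gives leaf(h(h(7,7,leaf(h(7,n,n))),wrap(q(leaf(h(7,n,n)))),wrap(q(leaf(h(7,n,n)))))).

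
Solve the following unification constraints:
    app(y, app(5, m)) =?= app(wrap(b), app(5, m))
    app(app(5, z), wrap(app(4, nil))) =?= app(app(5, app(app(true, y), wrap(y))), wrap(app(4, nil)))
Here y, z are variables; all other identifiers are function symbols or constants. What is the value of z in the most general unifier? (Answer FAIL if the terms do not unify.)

Decompose app/2: y =?= wrap(b),  app(5, m) =?= app(5, m).
Bind y := wrap(b); substituting into the one remaining equation that mentions y gives: app(app(5, z), wrap(app(4, nil))) =?= app(app(5, app(app(true, wrap(b)), wrap(wrap(b)))), wrap(app(4, nil))).
Delete trivial equation app(5, m) =?= app(5, m).
Decompose app/2: app(5, z) =?= app(5, app(app(true, wrap(b)), wrap(wrap(b)))),  wrap(app(4, nil)) =?= wrap(app(4, nil)).
Decompose app/2: 5 =?= 5,  z =?= app(app(true, wrap(b)), wrap(wrap(b))).
Delete trivial equation 5 =?= 5.
Bind z := app(app(true, wrap(b)), wrap(wrap(b))); no other remaining equation mentions z.
Delete trivial equation wrap(app(4, nil)) =?= wrap(app(4, nil)).
MGU = { y ↦ wrap(b), z ↦ app(app(true, wrap(b)), wrap(wrap(b))) }, so z ↦ app(app(true, wrap(b)), wrap(wrap(b))).

app(app(true, wrap(b)), wrap(wrap(b)))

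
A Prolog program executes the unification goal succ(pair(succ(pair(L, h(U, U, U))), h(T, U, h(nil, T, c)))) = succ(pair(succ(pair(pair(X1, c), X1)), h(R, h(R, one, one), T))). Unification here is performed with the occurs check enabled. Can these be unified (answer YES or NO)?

NO

Decompose succ/1: pair(succ(pair(L, h(U, U, U))), h(T, U, h(nil, T, c))) = pair(succ(pair(pair(X1, c), X1)), h(R, h(R, one, one), T)).
Decompose pair/2: succ(pair(L, h(U, U, U))) = succ(pair(pair(X1, c), X1)),  h(T, U, h(nil, T, c)) = h(R, h(R, one, one), T).
Decompose succ/1: pair(L, h(U, U, U)) = pair(pair(X1, c), X1).
Decompose pair/2: L = pair(X1, c),  h(U, U, U) = X1.
Bind L := pair(X1, c); no other remaining equation mentions L.
Bind X1 := h(U, U, U); no other remaining equation mentions X1. Substituting into the earlier binding gives L := pair(h(U, U, U), c).
Decompose h/3: T = R,  U = h(R, one, one),  h(nil, T, c) = T.
Bind T := R; substituting into the one remaining equation that mentions T gives: h(nil, R, c) = R.
Bind U := h(R, one, one); no other remaining equation mentions U. Substituting into the earlier bindings gives L := pair(h(h(R, one, one), h(R, one, one), h(R, one, one)), c), X1 := h(h(R, one, one), h(R, one, one), h(R, one, one)).
Occurs check fails: R occurs in h(nil, R, c); the equation R = h(nil, R, c) has no finite solution.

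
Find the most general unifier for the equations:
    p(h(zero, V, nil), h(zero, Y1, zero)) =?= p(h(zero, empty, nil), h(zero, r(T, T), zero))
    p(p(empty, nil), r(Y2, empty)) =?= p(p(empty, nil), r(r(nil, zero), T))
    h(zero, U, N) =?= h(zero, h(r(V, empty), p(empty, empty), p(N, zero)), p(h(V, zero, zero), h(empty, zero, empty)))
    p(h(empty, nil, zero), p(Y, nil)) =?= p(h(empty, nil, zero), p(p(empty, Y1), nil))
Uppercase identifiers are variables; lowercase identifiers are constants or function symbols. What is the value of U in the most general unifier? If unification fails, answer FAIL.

h(r(empty, empty), p(empty, empty), p(p(h(empty, zero, zero), h(empty, zero, empty)), zero))

Decompose p/2: h(zero, V, nil) =?= h(zero, empty, nil),  h(zero, Y1, zero) =?= h(zero, r(T, T), zero).
Decompose h/3: zero =?= zero,  V =?= empty,  nil =?= nil.
Delete trivial equation zero =?= zero.
Bind V := empty; substituting into the one remaining equation that mentions V gives: h(zero, U, N) =?= h(zero, h(r(empty, empty), p(empty, empty), p(N, zero)), p(h(empty, zero, zero), h(empty, zero, empty))).
Delete trivial equation nil =?= nil.
Decompose h/3: zero =?= zero,  Y1 =?= r(T, T),  zero =?= zero.
Delete trivial equation zero =?= zero.
Bind Y1 := r(T, T); substituting into the one remaining equation that mentions Y1 gives: p(h(empty, nil, zero), p(Y, nil)) =?= p(h(empty, nil, zero), p(p(empty, r(T, T)), nil)).
Delete trivial equation zero =?= zero.
Decompose p/2: p(empty, nil) =?= p(empty, nil),  r(Y2, empty) =?= r(r(nil, zero), T).
Delete trivial equation p(empty, nil) =?= p(empty, nil).
Decompose r/2: Y2 =?= r(nil, zero),  empty =?= T.
Bind Y2 := r(nil, zero); no other remaining equation mentions Y2.
Bind T := empty; substituting into the one remaining equation that mentions T gives: p(h(empty, nil, zero), p(Y, nil)) =?= p(h(empty, nil, zero), p(p(empty, r(empty, empty)), nil)). Substituting into the earlier binding gives Y1 := r(empty, empty).
Decompose h/3: zero =?= zero,  U =?= h(r(empty, empty), p(empty, empty), p(N, zero)),  N =?= p(h(empty, zero, zero), h(empty, zero, empty)).
Delete trivial equation zero =?= zero.
Bind U := h(r(empty, empty), p(empty, empty), p(N, zero)); no other remaining equation mentions U.
Bind N := p(h(empty, zero, zero), h(empty, zero, empty)); no other remaining equation mentions N. Substituting into the earlier binding gives U := h(r(empty, empty), p(empty, empty), p(p(h(empty, zero, zero), h(empty, zero, empty)), zero)).
Decompose p/2: h(empty, nil, zero) =?= h(empty, nil, zero),  p(Y, nil) =?= p(p(empty, r(empty, empty)), nil).
Delete trivial equation h(empty, nil, zero) =?= h(empty, nil, zero).
Decompose p/2: Y =?= p(empty, r(empty, empty)),  nil =?= nil.
Bind Y := p(empty, r(empty, empty)); no other remaining equation mentions Y.
Delete trivial equation nil =?= nil.
MGU = { V -> empty, Y1 -> r(empty, empty), Y2 -> r(nil, zero), T -> empty, U -> h(r(empty, empty), p(empty, empty), p(p(h(empty, zero, zero), h(empty, zero, empty)), zero)), N -> p(h(empty, zero, zero), h(empty, zero, empty)), Y -> p(empty, r(empty, empty)) }, so U -> h(r(empty, empty), p(empty, empty), p(p(h(empty, zero, zero), h(empty, zero, empty)), zero)).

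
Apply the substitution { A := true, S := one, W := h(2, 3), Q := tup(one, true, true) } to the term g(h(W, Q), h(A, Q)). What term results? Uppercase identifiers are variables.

g(h(h(2, 3), tup(one, true, true)), h(true, tup(one, true, true)))

Replace each occurrence of A with true.
Replace each occurrence of W with h(2, 3).
Replace each occurrence of Q with tup(one, true, true).
Result: g(h(h(2, 3), tup(one, true, true)), h(true, tup(one, true, true))).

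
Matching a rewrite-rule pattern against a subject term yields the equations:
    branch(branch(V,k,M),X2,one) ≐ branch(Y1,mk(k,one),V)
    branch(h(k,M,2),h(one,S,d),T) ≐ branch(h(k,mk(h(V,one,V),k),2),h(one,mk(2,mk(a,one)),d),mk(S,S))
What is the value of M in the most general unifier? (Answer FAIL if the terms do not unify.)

mk(h(one,one,one),k)

Decompose branch/3: branch(V,k,M) ≐ Y1,  X2 ≐ mk(k,one),  one ≐ V.
Bind Y1 := branch(V,k,M); no other remaining equation mentions Y1.
Bind X2 := mk(k,one); no other remaining equation mentions X2.
Bind V := one; substituting into the remaining equation gives: branch(h(k,M,2),h(one,S,d),T) ≐ branch(h(k,mk(h(one,one,one),k),2),h(one,mk(2,mk(a,one)),d),mk(S,S)). Substituting into the earlier binding gives Y1 := branch(one,k,M).
Decompose branch/3: h(k,M,2) ≐ h(k,mk(h(one,one,one),k),2),  h(one,S,d) ≐ h(one,mk(2,mk(a,one)),d),  T ≐ mk(S,S).
Decompose h/3: k ≐ k,  M ≐ mk(h(one,one,one),k),  2 ≐ 2.
Delete trivial equation k ≐ k.
Bind M := mk(h(one,one,one),k); no other remaining equation mentions M. Substituting into the earlier binding gives Y1 := branch(one,k,mk(h(one,one,one),k)).
Delete trivial equation 2 ≐ 2.
Decompose h/3: one ≐ one,  S ≐ mk(2,mk(a,one)),  d ≐ d.
Delete trivial equation one ≐ one.
Bind S := mk(2,mk(a,one)); substituting into the one remaining equation that mentions S gives: T ≐ mk(mk(2,mk(a,one)),mk(2,mk(a,one))).
Delete trivial equation d ≐ d.
Bind T := mk(mk(2,mk(a,one)),mk(2,mk(a,one))).
MGU = { Y1 := branch(one,k,mk(h(one,one,one),k)), X2 := mk(k,one), V := one, M := mk(h(one,one,one),k), S := mk(2,mk(a,one)), T := mk(mk(2,mk(a,one)),mk(2,mk(a,one))) }, so M := mk(h(one,one,one),k).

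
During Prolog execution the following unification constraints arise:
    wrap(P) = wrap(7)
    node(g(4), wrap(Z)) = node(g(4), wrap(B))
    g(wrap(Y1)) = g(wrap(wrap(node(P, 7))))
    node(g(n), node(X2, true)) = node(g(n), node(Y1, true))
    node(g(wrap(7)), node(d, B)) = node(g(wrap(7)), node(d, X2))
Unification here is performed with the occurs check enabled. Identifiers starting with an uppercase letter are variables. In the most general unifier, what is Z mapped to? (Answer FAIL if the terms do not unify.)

Decompose wrap/1: P = 7.
Bind P := 7; substituting into the one remaining equation that mentions P gives: g(wrap(Y1)) = g(wrap(wrap(node(7, 7)))).
Decompose node/2: g(4) = g(4),  wrap(Z) = wrap(B).
Delete trivial equation g(4) = g(4).
Decompose wrap/1: Z = B.
Bind Z := B; no other remaining equation mentions Z.
Decompose g/1: wrap(Y1) = wrap(wrap(node(7, 7))).
Decompose wrap/1: Y1 = wrap(node(7, 7)).
Bind Y1 := wrap(node(7, 7)); substituting into the one remaining equation that mentions Y1 gives: node(g(n), node(X2, true)) = node(g(n), node(wrap(node(7, 7)), true)).
Decompose node/2: g(n) = g(n),  node(X2, true) = node(wrap(node(7, 7)), true).
Delete trivial equation g(n) = g(n).
Decompose node/2: X2 = wrap(node(7, 7)),  true = true.
Bind X2 := wrap(node(7, 7)); substituting into the one remaining equation that mentions X2 gives: node(g(wrap(7)), node(d, B)) = node(g(wrap(7)), node(d, wrap(node(7, 7)))).
Delete trivial equation true = true.
Decompose node/2: g(wrap(7)) = g(wrap(7)),  node(d, B) = node(d, wrap(node(7, 7))).
Delete trivial equation g(wrap(7)) = g(wrap(7)).
Decompose node/2: d = d,  B = wrap(node(7, 7)).
Delete trivial equation d = d.
Bind B := wrap(node(7, 7)). Substituting into the earlier binding gives Z := wrap(node(7, 7)).
MGU = { P ↦ 7, Z ↦ wrap(node(7, 7)), Y1 ↦ wrap(node(7, 7)), X2 ↦ wrap(node(7, 7)), B ↦ wrap(node(7, 7)) }, so Z ↦ wrap(node(7, 7)).

wrap(node(7, 7))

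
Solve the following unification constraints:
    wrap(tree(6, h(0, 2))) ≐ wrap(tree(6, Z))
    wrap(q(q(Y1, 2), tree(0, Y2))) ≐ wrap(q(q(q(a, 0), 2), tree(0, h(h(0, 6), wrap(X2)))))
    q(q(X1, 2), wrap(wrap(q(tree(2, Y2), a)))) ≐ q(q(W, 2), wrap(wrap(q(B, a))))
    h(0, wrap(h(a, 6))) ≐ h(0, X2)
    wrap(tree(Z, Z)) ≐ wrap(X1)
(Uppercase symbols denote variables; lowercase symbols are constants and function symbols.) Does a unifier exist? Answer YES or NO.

YES

Decompose wrap/1: tree(6, h(0, 2)) ≐ tree(6, Z).
Decompose tree/2: 6 ≐ 6,  h(0, 2) ≐ Z.
Delete trivial equation 6 ≐ 6.
Bind Z := h(0, 2); substituting into the one remaining equation that mentions Z gives: wrap(tree(h(0, 2), h(0, 2))) ≐ wrap(X1).
Decompose wrap/1: q(q(Y1, 2), tree(0, Y2)) ≐ q(q(q(a, 0), 2), tree(0, h(h(0, 6), wrap(X2)))).
Decompose q/2: q(Y1, 2) ≐ q(q(a, 0), 2),  tree(0, Y2) ≐ tree(0, h(h(0, 6), wrap(X2))).
Decompose q/2: Y1 ≐ q(a, 0),  2 ≐ 2.
Bind Y1 := q(a, 0); no other remaining equation mentions Y1.
Delete trivial equation 2 ≐ 2.
Decompose tree/2: 0 ≐ 0,  Y2 ≐ h(h(0, 6), wrap(X2)).
Delete trivial equation 0 ≐ 0.
Bind Y2 := h(h(0, 6), wrap(X2)); substituting into the one remaining equation that mentions Y2 gives: q(q(X1, 2), wrap(wrap(q(tree(2, h(h(0, 6), wrap(X2))), a)))) ≐ q(q(W, 2), wrap(wrap(q(B, a)))).
Decompose q/2: q(X1, 2) ≐ q(W, 2),  wrap(wrap(q(tree(2, h(h(0, 6), wrap(X2))), a))) ≐ wrap(wrap(q(B, a))).
Decompose q/2: X1 ≐ W,  2 ≐ 2.
Bind X1 := W; substituting into the one remaining equation that mentions X1 gives: wrap(tree(h(0, 2), h(0, 2))) ≐ wrap(W).
Delete trivial equation 2 ≐ 2.
Decompose wrap/1: wrap(q(tree(2, h(h(0, 6), wrap(X2))), a)) ≐ wrap(q(B, a)).
Decompose wrap/1: q(tree(2, h(h(0, 6), wrap(X2))), a) ≐ q(B, a).
Decompose q/2: tree(2, h(h(0, 6), wrap(X2))) ≐ B,  a ≐ a.
Bind B := tree(2, h(h(0, 6), wrap(X2))); no other remaining equation mentions B.
Delete trivial equation a ≐ a.
Decompose h/2: 0 ≐ 0,  wrap(h(a, 6)) ≐ X2.
Delete trivial equation 0 ≐ 0.
Bind X2 := wrap(h(a, 6)); no other remaining equation mentions X2. Substituting into the earlier bindings gives Y2 := h(h(0, 6), wrap(wrap(h(a, 6)))), B := tree(2, h(h(0, 6), wrap(wrap(h(a, 6))))).
Decompose wrap/1: tree(h(0, 2), h(0, 2)) ≐ W.
Bind W := tree(h(0, 2), h(0, 2)). Substituting into the earlier binding gives X1 := tree(h(0, 2), h(0, 2)).
No equations remain and no clash or occurs-check failure arose, so a unifier exists.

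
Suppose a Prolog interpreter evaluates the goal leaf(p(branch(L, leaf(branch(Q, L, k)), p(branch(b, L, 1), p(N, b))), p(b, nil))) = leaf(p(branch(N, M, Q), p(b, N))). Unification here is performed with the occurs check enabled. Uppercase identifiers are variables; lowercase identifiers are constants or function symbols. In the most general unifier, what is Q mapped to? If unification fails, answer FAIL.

Decompose leaf/1: p(branch(L, leaf(branch(Q, L, k)), p(branch(b, L, 1), p(N, b))), p(b, nil)) = p(branch(N, M, Q), p(b, N)).
Decompose p/2: branch(L, leaf(branch(Q, L, k)), p(branch(b, L, 1), p(N, b))) = branch(N, M, Q),  p(b, nil) = p(b, N).
Decompose branch/3: L = N,  leaf(branch(Q, L, k)) = M,  p(branch(b, L, 1), p(N, b)) = Q.
Bind L := N; substituting into the 2 remaining equations that mention L gives: leaf(branch(Q, N, k)) = M,  p(branch(b, N, 1), p(N, b)) = Q.
Bind M := leaf(branch(Q, N, k)); no other remaining equation mentions M.
Bind Q := p(branch(b, N, 1), p(N, b)); no other remaining equation mentions Q. Substituting into the earlier binding gives M := leaf(branch(p(branch(b, N, 1), p(N, b)), N, k)).
Decompose p/2: b = b,  nil = N.
Delete trivial equation b = b.
Bind N := nil. Substituting into the earlier bindings gives L := nil, M := leaf(branch(p(branch(b, nil, 1), p(nil, b)), nil, k)), Q := p(branch(b, nil, 1), p(nil, b)).
MGU = { L -> nil, M -> leaf(branch(p(branch(b, nil, 1), p(nil, b)), nil, k)), Q -> p(branch(b, nil, 1), p(nil, b)), N -> nil }, so Q -> p(branch(b, nil, 1), p(nil, b)).

p(branch(b, nil, 1), p(nil, b))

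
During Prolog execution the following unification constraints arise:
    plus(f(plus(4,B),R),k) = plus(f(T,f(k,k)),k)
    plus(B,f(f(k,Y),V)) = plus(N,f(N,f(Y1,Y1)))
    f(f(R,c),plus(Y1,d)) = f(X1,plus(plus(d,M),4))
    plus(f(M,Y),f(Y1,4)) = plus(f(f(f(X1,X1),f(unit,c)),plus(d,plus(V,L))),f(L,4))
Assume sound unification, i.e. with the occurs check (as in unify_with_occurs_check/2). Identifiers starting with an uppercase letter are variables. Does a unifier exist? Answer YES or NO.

Decompose plus/2: f(plus(4,B),R) = f(T,f(k,k)),  k = k.
Decompose f/2: plus(4,B) = T,  R = f(k,k).
Bind T := plus(4,B); no other remaining equation mentions T.
Bind R := f(k,k); substituting into the one remaining equation that mentions R gives: f(f(f(k,k),c),plus(Y1,d)) = f(X1,plus(plus(d,M),4)).
Delete trivial equation k = k.
Decompose plus/2: B = N,  f(f(k,Y),V) = f(N,f(Y1,Y1)).
Bind B := N; no other remaining equation mentions B. Substituting into the earlier binding gives T := plus(4,N).
Decompose f/2: f(k,Y) = N,  V = f(Y1,Y1).
Bind N := f(k,Y); no other remaining equation mentions N. Substituting into the earlier bindings gives T := plus(4,f(k,Y)), B := f(k,Y).
Bind V := f(Y1,Y1); substituting into the one remaining equation that mentions V gives: plus(f(M,Y),f(Y1,4)) = plus(f(f(f(X1,X1),f(unit,c)),plus(d,plus(f(Y1,Y1),L))),f(L,4)).
Decompose f/2: f(f(k,k),c) = X1,  plus(Y1,d) = plus(plus(d,M),4).
Bind X1 := f(f(k,k),c); substituting into the one remaining equation that mentions X1 gives: plus(f(M,Y),f(Y1,4)) = plus(f(f(f(f(f(k,k),c),f(f(k,k),c)),f(unit,c)),plus(d,plus(f(Y1,Y1),L))),f(L,4)).
Decompose plus/2: Y1 = plus(d,M),  d = 4.
Bind Y1 := plus(d,M); substituting into the one remaining equation that mentions Y1 gives: plus(f(M,Y),f(plus(d,M),4)) = plus(f(f(f(f(f(k,k),c),f(f(k,k),c)),f(unit,c)),plus(d,plus(f(plus(d,M),plus(d,M)),L))),f(L,4)). Substituting into the earlier binding gives V := f(plus(d,M),plus(d,M)).
Clash: constants d and 4 differ; no unifier exists.

NO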